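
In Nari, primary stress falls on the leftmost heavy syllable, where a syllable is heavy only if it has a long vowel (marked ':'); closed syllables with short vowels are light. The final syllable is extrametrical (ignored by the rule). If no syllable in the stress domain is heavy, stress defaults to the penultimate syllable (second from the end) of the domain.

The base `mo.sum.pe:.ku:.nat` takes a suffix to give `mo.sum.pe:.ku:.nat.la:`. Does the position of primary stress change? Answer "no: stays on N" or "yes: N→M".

Base `mo.sum.pe:.ku:.nat` (5 syllables):
  The final syllable (5, nat) is extrametrical; the stress domain is syllables 1–4.
  Weights: 1 mo L, 2 sum L, 3 pe: H, 4 ku: H.
  Heavy syllables in the domain: 3, 4. The leftmost is syllable 3 (pe:).
  → primary stress on syllable 3.
Suffixed `mo.sum.pe:.ku:.nat.la:` (6 syllables):
  The final syllable (6, la:) is extrametrical; the stress domain is syllables 1–5.
  Weights: 1 mo L, 2 sum L, 3 pe: H, 4 ku: H, 5 nat L.
  Heavy syllables in the domain: 3, 4. The leftmost is syllable 3 (pe:).
  → primary stress on syllable 3.

no: stays on 3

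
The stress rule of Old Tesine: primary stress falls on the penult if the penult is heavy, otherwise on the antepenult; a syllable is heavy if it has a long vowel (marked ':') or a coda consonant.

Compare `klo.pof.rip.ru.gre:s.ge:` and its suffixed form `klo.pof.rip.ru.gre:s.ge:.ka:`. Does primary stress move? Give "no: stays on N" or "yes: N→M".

yes: 5→6

Base `klo.pof.rip.ru.gre:s.ge:` (6 syllables):
  Weights: 4 ru L, 5 gre:s H, 6 ge: H.
  The penult (syllable 5, gre:s) is heavy, so it takes stress.
  → primary stress on syllable 5.
Suffixed `klo.pof.rip.ru.gre:s.ge:.ka:` (7 syllables):
  Weights: 5 gre:s H, 6 ge: H, 7 ka: H.
  The penult (syllable 6, ge:) is heavy, so it takes stress.
  → primary stress on syllable 6.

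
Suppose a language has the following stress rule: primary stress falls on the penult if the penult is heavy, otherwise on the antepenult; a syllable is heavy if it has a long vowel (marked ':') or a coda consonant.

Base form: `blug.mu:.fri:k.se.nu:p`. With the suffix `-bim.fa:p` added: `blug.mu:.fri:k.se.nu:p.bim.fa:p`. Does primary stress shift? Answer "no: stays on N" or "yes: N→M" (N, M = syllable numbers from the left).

Base `blug.mu:.fri:k.se.nu:p` (5 syllables):
  Weights: 3 fri:k H, 4 se L, 5 nu:p H.
  The penult (syllable 4, se) is light, so stress falls on the antepenult (syllable 3, fri:k).
  → primary stress on syllable 3.
Suffixed `blug.mu:.fri:k.se.nu:p.bim.fa:p` (7 syllables):
  Weights: 5 nu:p H, 6 bim H, 7 fa:p H.
  The penult (syllable 6, bim) is heavy, so it takes stress.
  → primary stress on syllable 6.

yes: 3→6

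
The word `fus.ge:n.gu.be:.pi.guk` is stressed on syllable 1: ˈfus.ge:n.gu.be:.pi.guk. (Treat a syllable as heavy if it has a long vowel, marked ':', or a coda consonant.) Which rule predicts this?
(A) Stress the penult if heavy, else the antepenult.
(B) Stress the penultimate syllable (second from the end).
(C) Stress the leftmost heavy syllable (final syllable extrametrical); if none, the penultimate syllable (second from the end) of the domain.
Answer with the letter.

Rule A → syllable 4 (observed: 1).
Rule B → syllable 5 (observed: 1).
Rule C → syllable 1 ✓.

C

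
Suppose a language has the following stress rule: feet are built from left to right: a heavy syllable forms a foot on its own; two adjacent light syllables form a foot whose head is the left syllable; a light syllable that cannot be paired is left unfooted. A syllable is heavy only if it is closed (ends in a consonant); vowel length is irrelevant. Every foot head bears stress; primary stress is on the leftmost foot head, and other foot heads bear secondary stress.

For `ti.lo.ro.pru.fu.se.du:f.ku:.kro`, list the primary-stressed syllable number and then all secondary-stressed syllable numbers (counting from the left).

Weights: 1 ti L, 2 lo L, 3 ro L, 4 pru L, 5 fu L, 6 se L, 7 du:f H, 8 ku: L, 9 kro L.
Parse left to right (heavy = foot alone; LL = one foot; stranded L unfooted): (ˈti.lo) (ˈro.pru) (ˈfu.se) (ˈdu:f) (ˈku:.kro).
Foot heads: 1, 3, 5, 7, 8.
Primary stress on the leftmost head = syllable 1.
Secondary stress on 3, 5, 7, 8: ˈti.lo.ˌro.pru.ˌfu.se.ˌdu:f.ˌku:.kro.

primary 1, secondary 3, 5, 7, 8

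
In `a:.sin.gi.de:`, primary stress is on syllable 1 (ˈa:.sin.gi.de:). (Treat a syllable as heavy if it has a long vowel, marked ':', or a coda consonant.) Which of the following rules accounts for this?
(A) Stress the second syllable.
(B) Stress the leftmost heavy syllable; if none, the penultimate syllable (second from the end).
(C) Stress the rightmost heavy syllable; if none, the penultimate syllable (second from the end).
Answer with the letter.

B

Rule A → syllable 2 (observed: 1).
Rule B → syllable 1 ✓.
Rule C → syllable 4 (observed: 1).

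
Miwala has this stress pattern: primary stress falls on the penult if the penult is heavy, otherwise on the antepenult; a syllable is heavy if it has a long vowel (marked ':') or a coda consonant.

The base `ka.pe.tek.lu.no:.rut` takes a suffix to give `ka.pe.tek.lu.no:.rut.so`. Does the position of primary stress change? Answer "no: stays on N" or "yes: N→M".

yes: 5→6

Base `ka.pe.tek.lu.no:.rut` (6 syllables):
  Weights: 4 lu L, 5 no: H, 6 rut H.
  The penult (syllable 5, no:) is heavy, so it takes stress.
  → primary stress on syllable 5.
Suffixed `ka.pe.tek.lu.no:.rut.so` (7 syllables):
  Weights: 5 no: H, 6 rut H, 7 so L.
  The penult (syllable 6, rut) is heavy, so it takes stress.
  → primary stress on syllable 6.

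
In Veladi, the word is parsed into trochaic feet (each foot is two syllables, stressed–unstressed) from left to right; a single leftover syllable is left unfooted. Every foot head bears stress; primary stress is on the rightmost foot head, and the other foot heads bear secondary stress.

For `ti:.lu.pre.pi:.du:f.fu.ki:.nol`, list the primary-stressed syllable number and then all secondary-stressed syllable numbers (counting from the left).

primary 7, secondary 1, 3, 5

Parse left to right into trochaic (ˈσσ) feet: (ˈti:.lu) (ˈpre.pi:) (ˈdu:f.fu) (ˈki:.nol).
Foot heads (stressed positions): 1, 3, 5, 7.
End Rule Rightmost: primary stress on the rightmost head = syllable 7.
Secondary stress on 1, 3, 5: ˌti:.lu.ˌpre.pi:.ˌdu:f.fu.ˈki:.nol.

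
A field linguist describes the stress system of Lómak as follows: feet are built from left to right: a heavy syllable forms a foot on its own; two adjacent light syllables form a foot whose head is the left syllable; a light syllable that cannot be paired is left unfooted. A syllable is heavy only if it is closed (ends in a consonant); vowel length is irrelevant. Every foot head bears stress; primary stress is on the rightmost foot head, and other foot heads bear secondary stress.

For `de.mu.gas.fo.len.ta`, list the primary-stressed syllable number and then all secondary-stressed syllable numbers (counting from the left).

Weights: 1 de L, 2 mu L, 3 gas H, 4 fo L, 5 len H, 6 ta L.
Parse left to right (heavy = foot alone; LL = one foot; stranded L unfooted): (ˈde.mu) (ˈgas) fo (ˈlen) ta.
Foot heads: 1, 3, 5.
Primary stress on the rightmost head = syllable 5.
Secondary stress on 1, 3: ˌde.mu.ˌgas.fo.ˈlen.ta.

primary 5, secondary 1, 3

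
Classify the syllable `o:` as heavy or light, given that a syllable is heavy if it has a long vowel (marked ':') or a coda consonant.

`o:`: long vowel, open (no coda). Long vowel → heavy.

heavy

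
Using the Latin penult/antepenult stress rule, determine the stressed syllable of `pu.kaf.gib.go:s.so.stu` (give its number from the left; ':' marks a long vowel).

4

Classical Latin: stress the penult if heavy (long vowel or closed), else the antepenult.
Weights: 4 go:s H, 5 so L, 6 stu L.
The penult (syllable 5, so) is light, so stress falls on the antepenult (syllable 4, go:s).
Stress on syllable 4: pu.kaf.gib.ˈgo:s.so.stu.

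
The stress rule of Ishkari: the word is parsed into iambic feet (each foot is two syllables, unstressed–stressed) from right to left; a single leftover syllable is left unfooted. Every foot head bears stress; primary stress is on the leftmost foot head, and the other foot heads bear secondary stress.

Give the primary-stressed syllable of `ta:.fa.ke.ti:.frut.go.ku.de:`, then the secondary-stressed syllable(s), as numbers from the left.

primary 2, secondary 4, 6, 8

Parse right to left into iambic (σˈσ) feet: (ta:.ˈfa) (ke.ˈti:) (frut.ˈgo) (ku.ˈde:).
Foot heads (stressed positions): 2, 4, 6, 8.
End Rule Leftmost: primary stress on the leftmost head = syllable 2.
Secondary stress on 4, 6, 8: ta:.ˈfa.ke.ˌti:.frut.ˌgo.ku.ˌde:.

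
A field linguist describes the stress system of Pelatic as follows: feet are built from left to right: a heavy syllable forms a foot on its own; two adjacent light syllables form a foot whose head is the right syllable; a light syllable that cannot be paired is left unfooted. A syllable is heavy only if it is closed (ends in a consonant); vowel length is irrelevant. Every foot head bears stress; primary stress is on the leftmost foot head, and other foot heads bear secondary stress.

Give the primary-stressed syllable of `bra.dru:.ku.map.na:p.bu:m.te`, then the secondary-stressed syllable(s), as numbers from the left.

primary 2, secondary 4, 5, 6

Weights: 1 bra L, 2 dru: L, 3 ku L, 4 map H, 5 na:p H, 6 bu:m H, 7 te L.
Parse left to right (heavy = foot alone; LL = one foot; stranded L unfooted): (bra.ˈdru:) ku (ˈmap) (ˈna:p) (ˈbu:m) te.
Foot heads: 2, 4, 5, 6.
Primary stress on the leftmost head = syllable 2.
Secondary stress on 4, 5, 6: bra.ˈdru:.ku.ˌmap.ˌna:p.ˌbu:m.te.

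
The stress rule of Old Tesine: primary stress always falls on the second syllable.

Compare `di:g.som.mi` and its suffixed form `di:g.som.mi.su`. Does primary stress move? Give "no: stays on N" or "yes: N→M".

no: stays on 2

Base `di:g.som.mi` (3 syllables):
  The word has 3 syllables; the second syllable is syllable 2 (som).
  → primary stress on syllable 2.
Suffixed `di:g.som.mi.su` (4 syllables):
  The word has 4 syllables; the second syllable is syllable 2 (som).
  → primary stress on syllable 2.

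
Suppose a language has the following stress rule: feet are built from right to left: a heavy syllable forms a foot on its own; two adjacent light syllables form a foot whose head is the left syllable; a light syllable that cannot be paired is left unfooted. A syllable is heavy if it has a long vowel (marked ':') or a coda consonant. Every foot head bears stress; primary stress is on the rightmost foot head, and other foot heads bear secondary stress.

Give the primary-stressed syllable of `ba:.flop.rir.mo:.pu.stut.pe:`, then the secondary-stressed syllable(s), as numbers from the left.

Weights: 1 ba: H, 2 flop H, 3 rir H, 4 mo: H, 5 pu L, 6 stut H, 7 pe: H.
Parse right to left (heavy = foot alone; LL = one foot; stranded L unfooted): (ˈba:) (ˈflop) (ˈrir) (ˈmo:) pu (ˈstut) (ˈpe:).
Foot heads: 1, 2, 3, 4, 6, 7.
Primary stress on the rightmost head = syllable 7.
Secondary stress on 1, 2, 3, 4, 6: ˌba:.ˌflop.ˌrir.ˌmo:.pu.ˌstut.ˈpe:.

primary 7, secondary 1, 2, 3, 4, 6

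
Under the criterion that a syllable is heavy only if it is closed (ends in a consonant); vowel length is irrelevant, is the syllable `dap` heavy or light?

heavy

`dap`: short vowel, closed (coda /p/). Closed (coda /p/) → heavy.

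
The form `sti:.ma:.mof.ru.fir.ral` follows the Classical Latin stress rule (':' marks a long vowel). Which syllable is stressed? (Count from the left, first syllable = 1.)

Classical Latin: stress the penult if heavy (long vowel or closed), else the antepenult.
Weights: 4 ru L, 5 fir H, 6 ral H.
The penult (syllable 5, fir) is heavy, so it takes stress.
Stress on syllable 5: sti:.ma:.mof.ru.ˈfir.ral.

5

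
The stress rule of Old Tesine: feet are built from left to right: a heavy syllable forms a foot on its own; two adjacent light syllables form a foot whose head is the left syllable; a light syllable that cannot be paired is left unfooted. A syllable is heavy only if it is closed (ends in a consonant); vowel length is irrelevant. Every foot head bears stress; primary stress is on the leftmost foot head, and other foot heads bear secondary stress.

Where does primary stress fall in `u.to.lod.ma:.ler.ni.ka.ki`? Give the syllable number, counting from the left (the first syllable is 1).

Weights: 1 u L, 2 to L, 3 lod H, 4 ma: L, 5 ler H, 6 ni L, 7 ka L, 8 ki L.
Parse left to right (heavy = foot alone; LL = one foot; stranded L unfooted): (ˈu.to) (ˈlod) ma: (ˈler) (ˈni.ka) ki.
Foot heads: 1, 3, 5, 6.
Primary stress on the leftmost head = syllable 1.
Primary stress: syllable 1 → ˈu.to.lod.ma:.ler.ni.ka.ki.

1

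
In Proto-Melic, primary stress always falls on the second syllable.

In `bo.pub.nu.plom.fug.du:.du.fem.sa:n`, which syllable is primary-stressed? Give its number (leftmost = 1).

2

The word has 9 syllables; the second syllable is syllable 2 (pub).
Primary stress: syllable 2 → bo.ˈpub.nu.plom.fug.du:.du.fem.sa:n.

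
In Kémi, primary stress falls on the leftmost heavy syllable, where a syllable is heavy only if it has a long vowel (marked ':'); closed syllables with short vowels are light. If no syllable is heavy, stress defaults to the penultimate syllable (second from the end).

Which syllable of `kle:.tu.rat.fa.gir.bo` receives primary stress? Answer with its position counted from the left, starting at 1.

1

Weights: 1 kle: H, 2 tu L, 3 rat L, 4 fa L, 5 gir L, 6 bo L.
Heavy syllables in the domain: 1. The leftmost is syllable 1 (kle:).
Primary stress: syllable 1 → ˈkle:.tu.rat.fa.gir.bo.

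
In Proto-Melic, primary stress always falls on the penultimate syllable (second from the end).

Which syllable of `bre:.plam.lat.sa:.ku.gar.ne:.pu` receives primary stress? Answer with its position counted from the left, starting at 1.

7

The word has 8 syllables; the penultimate syllable (second from the end) is syllable 7 (ne:).
Primary stress: syllable 7 → bre:.plam.lat.sa:.ku.gar.ˈne:.pu.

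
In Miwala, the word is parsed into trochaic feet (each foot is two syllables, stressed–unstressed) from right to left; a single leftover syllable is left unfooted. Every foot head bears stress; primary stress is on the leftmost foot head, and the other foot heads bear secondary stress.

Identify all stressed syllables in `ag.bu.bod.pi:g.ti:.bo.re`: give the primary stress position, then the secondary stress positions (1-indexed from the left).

Parse right to left into trochaic (ˈσσ) feet: ag (ˈbu.bod) (ˈpi:g.ti:) (ˈbo.re). Syllable 1 is left unfooted.
Foot heads (stressed positions): 2, 4, 6.
End Rule Leftmost: primary stress on the leftmost head = syllable 2.
Secondary stress on 4, 6: ag.ˈbu.bod.ˌpi:g.ti:.ˌbo.re.

primary 2, secondary 4, 6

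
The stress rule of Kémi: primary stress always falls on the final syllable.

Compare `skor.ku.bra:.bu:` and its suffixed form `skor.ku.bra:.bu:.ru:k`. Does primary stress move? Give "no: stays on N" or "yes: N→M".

Base `skor.ku.bra:.bu:` (4 syllables):
  The word has 4 syllables; the final syllable is syllable 4 (bu:).
  → primary stress on syllable 4.
Suffixed `skor.ku.bra:.bu:.ru:k` (5 syllables):
  The word has 5 syllables; the final syllable is syllable 5 (ru:k).
  → primary stress on syllable 5.

yes: 4→5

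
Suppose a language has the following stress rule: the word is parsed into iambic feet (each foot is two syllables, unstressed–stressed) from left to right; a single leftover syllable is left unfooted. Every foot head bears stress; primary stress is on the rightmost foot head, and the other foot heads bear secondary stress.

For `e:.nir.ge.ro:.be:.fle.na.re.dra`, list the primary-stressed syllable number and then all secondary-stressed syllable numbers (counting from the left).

Parse left to right into iambic (σˈσ) feet: (e:.ˈnir) (ge.ˈro:) (be:.ˈfle) (na.ˈre) dra. Syllable 9 is left unfooted.
Foot heads (stressed positions): 2, 4, 6, 8.
End Rule Rightmost: primary stress on the rightmost head = syllable 8.
Secondary stress on 2, 4, 6: e:.ˌnir.ge.ˌro:.be:.ˌfle.na.ˈre.dra.

primary 8, secondary 2, 4, 6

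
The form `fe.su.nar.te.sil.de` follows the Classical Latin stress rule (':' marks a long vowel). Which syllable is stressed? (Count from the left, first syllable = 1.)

Classical Latin: stress the penult if heavy (long vowel or closed), else the antepenult.
Weights: 4 te L, 5 sil H, 6 de L.
The penult (syllable 5, sil) is heavy, so it takes stress.
Stress on syllable 5: fe.su.nar.te.ˈsil.de.

5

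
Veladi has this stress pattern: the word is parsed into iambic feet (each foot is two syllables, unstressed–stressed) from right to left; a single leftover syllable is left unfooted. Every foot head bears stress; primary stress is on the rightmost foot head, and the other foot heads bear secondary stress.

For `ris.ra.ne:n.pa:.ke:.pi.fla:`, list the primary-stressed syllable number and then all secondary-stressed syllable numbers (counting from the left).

Parse right to left into iambic (σˈσ) feet: ris (ra.ˈne:n) (pa:.ˈke:) (pi.ˈfla:). Syllable 1 is left unfooted.
Foot heads (stressed positions): 3, 5, 7.
End Rule Rightmost: primary stress on the rightmost head = syllable 7.
Secondary stress on 3, 5: ris.ra.ˌne:n.pa:.ˌke:.pi.ˈfla:.

primary 7, secondary 3, 5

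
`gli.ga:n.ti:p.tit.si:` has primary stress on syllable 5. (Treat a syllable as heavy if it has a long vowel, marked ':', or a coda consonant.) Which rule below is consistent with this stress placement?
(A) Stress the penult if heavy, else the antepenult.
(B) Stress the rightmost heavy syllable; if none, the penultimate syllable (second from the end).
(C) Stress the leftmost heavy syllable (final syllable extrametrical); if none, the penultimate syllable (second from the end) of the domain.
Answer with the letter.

Rule A → syllable 4 (observed: 5).
Rule B → syllable 5 ✓.
Rule C → syllable 2 (observed: 5).

B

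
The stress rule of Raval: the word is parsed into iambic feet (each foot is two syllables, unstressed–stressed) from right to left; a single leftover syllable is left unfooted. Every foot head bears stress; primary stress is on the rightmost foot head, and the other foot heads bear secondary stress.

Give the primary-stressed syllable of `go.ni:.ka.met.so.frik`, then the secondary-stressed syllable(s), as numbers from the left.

Parse right to left into iambic (σˈσ) feet: (go.ˈni:) (ka.ˈmet) (so.ˈfrik).
Foot heads (stressed positions): 2, 4, 6.
End Rule Rightmost: primary stress on the rightmost head = syllable 6.
Secondary stress on 2, 4: go.ˌni:.ka.ˌmet.so.ˈfrik.

primary 6, secondary 2, 4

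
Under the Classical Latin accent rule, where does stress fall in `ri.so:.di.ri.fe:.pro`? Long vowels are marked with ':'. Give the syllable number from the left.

Classical Latin: stress the penult if heavy (long vowel or closed), else the antepenult.
Weights: 4 ri L, 5 fe: H, 6 pro L.
The penult (syllable 5, fe:) is heavy, so it takes stress.
Stress on syllable 5: ri.so:.di.ri.ˈfe:.pro.

5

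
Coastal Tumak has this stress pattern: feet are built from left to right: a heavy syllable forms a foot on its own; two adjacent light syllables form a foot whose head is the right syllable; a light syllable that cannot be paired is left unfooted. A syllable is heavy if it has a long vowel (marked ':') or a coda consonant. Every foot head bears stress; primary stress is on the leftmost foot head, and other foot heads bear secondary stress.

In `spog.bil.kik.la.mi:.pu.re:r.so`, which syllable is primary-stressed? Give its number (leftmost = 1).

Weights: 1 spog H, 2 bil H, 3 kik H, 4 la L, 5 mi: H, 6 pu L, 7 re:r H, 8 so L.
Parse left to right (heavy = foot alone; LL = one foot; stranded L unfooted): (ˈspog) (ˈbil) (ˈkik) la (ˈmi:) pu (ˈre:r) so.
Foot heads: 1, 2, 3, 5, 7.
Primary stress on the leftmost head = syllable 1.
Primary stress: syllable 1 → ˈspog.bil.kik.la.mi:.pu.re:r.so.

1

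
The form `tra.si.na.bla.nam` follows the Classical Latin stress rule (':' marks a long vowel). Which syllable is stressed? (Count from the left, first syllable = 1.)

3

Classical Latin: stress the penult if heavy (long vowel or closed), else the antepenult.
Weights: 3 na L, 4 bla L, 5 nam H.
The penult (syllable 4, bla) is light, so stress falls on the antepenult (syllable 3, na).
Stress on syllable 3: tra.si.ˈna.bla.nam.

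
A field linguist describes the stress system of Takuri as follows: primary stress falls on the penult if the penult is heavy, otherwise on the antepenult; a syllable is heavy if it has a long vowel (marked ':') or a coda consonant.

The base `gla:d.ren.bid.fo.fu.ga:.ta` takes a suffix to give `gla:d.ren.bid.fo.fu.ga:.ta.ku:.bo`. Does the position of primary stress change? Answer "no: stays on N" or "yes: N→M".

yes: 6→8

Base `gla:d.ren.bid.fo.fu.ga:.ta` (7 syllables):
  Weights: 5 fu L, 6 ga: H, 7 ta L.
  The penult (syllable 6, ga:) is heavy, so it takes stress.
  → primary stress on syllable 6.
Suffixed `gla:d.ren.bid.fo.fu.ga:.ta.ku:.bo` (9 syllables):
  Weights: 7 ta L, 8 ku: H, 9 bo L.
  The penult (syllable 8, ku:) is heavy, so it takes stress.
  → primary stress on syllable 8.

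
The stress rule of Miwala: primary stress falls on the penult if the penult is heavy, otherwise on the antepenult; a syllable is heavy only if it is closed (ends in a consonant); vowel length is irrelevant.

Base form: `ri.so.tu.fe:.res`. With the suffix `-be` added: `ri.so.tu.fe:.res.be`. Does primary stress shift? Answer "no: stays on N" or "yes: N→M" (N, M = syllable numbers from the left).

Base `ri.so.tu.fe:.res` (5 syllables):
  Weights: 3 tu L, 4 fe: L, 5 res H.
  The penult (syllable 4, fe:) is light, so stress falls on the antepenult (syllable 3, tu).
  → primary stress on syllable 3.
Suffixed `ri.so.tu.fe:.res.be` (6 syllables):
  Weights: 4 fe: L, 5 res H, 6 be L.
  The penult (syllable 5, res) is heavy, so it takes stress.
  → primary stress on syllable 5.

yes: 3→5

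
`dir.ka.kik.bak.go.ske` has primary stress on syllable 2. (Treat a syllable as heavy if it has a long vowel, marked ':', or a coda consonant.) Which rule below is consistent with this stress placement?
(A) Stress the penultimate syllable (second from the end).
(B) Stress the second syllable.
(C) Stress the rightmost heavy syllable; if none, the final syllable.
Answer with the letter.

Rule A → syllable 5 (observed: 2).
Rule B → syllable 2 ✓.
Rule C → syllable 4 (observed: 2).

B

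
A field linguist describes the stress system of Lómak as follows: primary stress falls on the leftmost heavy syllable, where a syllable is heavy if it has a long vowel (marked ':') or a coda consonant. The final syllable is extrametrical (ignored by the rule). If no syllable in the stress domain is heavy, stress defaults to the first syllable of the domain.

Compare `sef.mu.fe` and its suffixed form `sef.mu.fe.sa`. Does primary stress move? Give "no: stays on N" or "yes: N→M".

no: stays on 1

Base `sef.mu.fe` (3 syllables):
  The final syllable (3, fe) is extrametrical; the stress domain is syllables 1–2.
  Weights: 1 sef H, 2 mu L.
  Heavy syllables in the domain: 1. The leftmost is syllable 1 (sef).
  → primary stress on syllable 1.
Suffixed `sef.mu.fe.sa` (4 syllables):
  The final syllable (4, sa) is extrametrical; the stress domain is syllables 1–3.
  Weights: 1 sef H, 2 mu L, 3 fe L.
  Heavy syllables in the domain: 1. The leftmost is syllable 1 (sef).
  → primary stress on syllable 1.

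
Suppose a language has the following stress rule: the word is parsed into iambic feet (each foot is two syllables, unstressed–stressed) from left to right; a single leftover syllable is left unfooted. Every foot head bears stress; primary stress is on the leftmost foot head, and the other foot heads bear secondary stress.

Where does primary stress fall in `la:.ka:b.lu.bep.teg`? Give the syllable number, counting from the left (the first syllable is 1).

2

Parse left to right into iambic (σˈσ) feet: (la:.ˈka:b) (lu.ˈbep) teg. Syllable 5 is left unfooted.
Foot heads (stressed positions): 2, 4.
End Rule Leftmost: primary stress on the leftmost head = syllable 2.
Primary stress: syllable 2 → la:.ˈka:b.lu.bep.teg.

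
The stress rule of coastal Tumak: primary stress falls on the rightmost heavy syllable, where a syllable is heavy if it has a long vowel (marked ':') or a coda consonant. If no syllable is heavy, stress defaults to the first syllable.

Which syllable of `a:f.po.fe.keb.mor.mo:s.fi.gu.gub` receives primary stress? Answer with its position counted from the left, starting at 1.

9

Weights: 1 a:f H, 2 po L, 3 fe L, 4 keb H, 5 mor H, 6 mo:s H, 7 fi L, 8 gu L, 9 gub H.
Heavy syllables in the domain: 1, 4, 5, 6, 9. The rightmost is syllable 9 (gub).
Primary stress: syllable 9 → a:f.po.fe.keb.mor.mo:s.fi.gu.ˈgub.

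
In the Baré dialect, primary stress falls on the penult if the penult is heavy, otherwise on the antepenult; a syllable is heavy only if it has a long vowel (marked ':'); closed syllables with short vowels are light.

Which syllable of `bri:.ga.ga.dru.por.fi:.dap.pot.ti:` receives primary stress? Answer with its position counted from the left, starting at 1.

7

Weights: 7 dap L, 8 pot L, 9 ti: H.
The penult (syllable 8, pot) is light, so stress falls on the antepenult (syllable 7, dap).
Primary stress: syllable 7 → bri:.ga.ga.dru.por.fi:.ˈdap.pot.ti:.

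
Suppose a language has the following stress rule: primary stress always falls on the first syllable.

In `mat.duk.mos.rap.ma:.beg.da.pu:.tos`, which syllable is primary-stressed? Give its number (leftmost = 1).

The word has 9 syllables; the first syllable is syllable 1 (mat).
Primary stress: syllable 1 → ˈmat.duk.mos.rap.ma:.beg.da.pu:.tos.

1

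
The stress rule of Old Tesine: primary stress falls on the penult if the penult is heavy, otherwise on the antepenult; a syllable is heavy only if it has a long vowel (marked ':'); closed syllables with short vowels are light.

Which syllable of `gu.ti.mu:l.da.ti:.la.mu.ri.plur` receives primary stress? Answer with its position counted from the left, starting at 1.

Weights: 7 mu L, 8 ri L, 9 plur L.
The penult (syllable 8, ri) is light, so stress falls on the antepenult (syllable 7, mu).
Primary stress: syllable 7 → gu.ti.mu:l.da.ti:.la.ˈmu.ri.plur.

7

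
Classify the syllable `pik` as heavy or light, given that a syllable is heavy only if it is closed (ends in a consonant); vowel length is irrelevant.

`pik`: short vowel, closed (coda /k/). Closed (coda /k/) → heavy.

heavy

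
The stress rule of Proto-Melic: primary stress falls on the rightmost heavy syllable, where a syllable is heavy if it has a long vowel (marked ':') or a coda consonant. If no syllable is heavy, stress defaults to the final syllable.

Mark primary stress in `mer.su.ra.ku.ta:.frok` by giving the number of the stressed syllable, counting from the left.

Weights: 1 mer H, 2 su L, 3 ra L, 4 ku L, 5 ta: H, 6 frok H.
Heavy syllables in the domain: 1, 5, 6. The rightmost is syllable 6 (frok).
Primary stress: syllable 6 → mer.su.ra.ku.ta:.ˈfrok.

6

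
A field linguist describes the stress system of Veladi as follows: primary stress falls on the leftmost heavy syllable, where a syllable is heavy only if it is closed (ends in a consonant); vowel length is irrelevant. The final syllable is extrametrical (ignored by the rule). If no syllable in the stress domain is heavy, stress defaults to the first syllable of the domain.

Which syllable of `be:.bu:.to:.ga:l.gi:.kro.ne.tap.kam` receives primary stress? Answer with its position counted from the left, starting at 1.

The final syllable (9, kam) is extrametrical; the stress domain is syllables 1–8.
Weights: 1 be: L, 2 bu: L, 3 to: L, 4 ga:l H, 5 gi: L, 6 kro L, 7 ne L, 8 tap H.
Heavy syllables in the domain: 4, 8. The leftmost is syllable 4 (ga:l).
Primary stress: syllable 4 → be:.bu:.to:.ˈga:l.gi:.kro.ne.tap.kam.

4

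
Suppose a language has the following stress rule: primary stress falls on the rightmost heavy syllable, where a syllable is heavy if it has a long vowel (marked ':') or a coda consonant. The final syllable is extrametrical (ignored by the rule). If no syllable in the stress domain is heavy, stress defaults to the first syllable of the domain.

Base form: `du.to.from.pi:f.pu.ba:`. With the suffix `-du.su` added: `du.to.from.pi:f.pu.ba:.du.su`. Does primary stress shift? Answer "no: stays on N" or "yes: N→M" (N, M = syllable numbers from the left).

yes: 4→6

Base `du.to.from.pi:f.pu.ba:` (6 syllables):
  The final syllable (6, ba:) is extrametrical; the stress domain is syllables 1–5.
  Weights: 1 du L, 2 to L, 3 from H, 4 pi:f H, 5 pu L.
  Heavy syllables in the domain: 3, 4. The rightmost is syllable 4 (pi:f).
  → primary stress on syllable 4.
Suffixed `du.to.from.pi:f.pu.ba:.du.su` (8 syllables):
  The final syllable (8, su) is extrametrical; the stress domain is syllables 1–7.
  Weights: 1 du L, 2 to L, 3 from H, 4 pi:f H, 5 pu L, 6 ba: H, 7 du L.
  Heavy syllables in the domain: 3, 4, 6. The rightmost is syllable 6 (ba:).
  → primary stress on syllable 6.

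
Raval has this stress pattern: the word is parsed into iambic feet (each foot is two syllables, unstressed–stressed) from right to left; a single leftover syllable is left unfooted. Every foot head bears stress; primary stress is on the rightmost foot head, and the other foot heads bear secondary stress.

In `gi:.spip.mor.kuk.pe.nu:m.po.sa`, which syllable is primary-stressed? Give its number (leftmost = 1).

8

Parse right to left into iambic (σˈσ) feet: (gi:.ˈspip) (mor.ˈkuk) (pe.ˈnu:m) (po.ˈsa).
Foot heads (stressed positions): 2, 4, 6, 8.
End Rule Rightmost: primary stress on the rightmost head = syllable 8.
Primary stress: syllable 8 → gi:.spip.mor.kuk.pe.nu:m.po.ˈsa.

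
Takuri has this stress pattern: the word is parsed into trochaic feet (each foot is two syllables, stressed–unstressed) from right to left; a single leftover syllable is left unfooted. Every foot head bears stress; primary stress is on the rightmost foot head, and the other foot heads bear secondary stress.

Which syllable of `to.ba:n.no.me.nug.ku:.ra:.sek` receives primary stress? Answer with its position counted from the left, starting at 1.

Parse right to left into trochaic (ˈσσ) feet: (ˈto.ba:n) (ˈno.me) (ˈnug.ku:) (ˈra:.sek).
Foot heads (stressed positions): 1, 3, 5, 7.
End Rule Rightmost: primary stress on the rightmost head = syllable 7.
Primary stress: syllable 7 → to.ba:n.no.me.nug.ku:.ˈra:.sek.

7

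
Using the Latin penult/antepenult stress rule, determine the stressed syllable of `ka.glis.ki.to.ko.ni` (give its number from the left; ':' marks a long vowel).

Classical Latin: stress the penult if heavy (long vowel or closed), else the antepenult.
Weights: 4 to L, 5 ko L, 6 ni L.
The penult (syllable 5, ko) is light, so stress falls on the antepenult (syllable 4, to).
Stress on syllable 4: ka.glis.ki.ˈto.ko.ni.

4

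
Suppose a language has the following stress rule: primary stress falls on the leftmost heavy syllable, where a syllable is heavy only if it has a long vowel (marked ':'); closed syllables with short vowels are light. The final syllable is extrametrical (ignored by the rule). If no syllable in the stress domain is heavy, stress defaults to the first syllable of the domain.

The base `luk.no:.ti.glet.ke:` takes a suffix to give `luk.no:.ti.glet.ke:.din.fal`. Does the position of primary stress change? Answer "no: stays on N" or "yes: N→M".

no: stays on 2

Base `luk.no:.ti.glet.ke:` (5 syllables):
  The final syllable (5, ke:) is extrametrical; the stress domain is syllables 1–4.
  Weights: 1 luk L, 2 no: H, 3 ti L, 4 glet L.
  Heavy syllables in the domain: 2. The leftmost is syllable 2 (no:).
  → primary stress on syllable 2.
Suffixed `luk.no:.ti.glet.ke:.din.fal` (7 syllables):
  The final syllable (7, fal) is extrametrical; the stress domain is syllables 1–6.
  Weights: 1 luk L, 2 no: H, 3 ti L, 4 glet L, 5 ke: H, 6 din L.
  Heavy syllables in the domain: 2, 5. The leftmost is syllable 2 (no:).
  → primary stress on syllable 2.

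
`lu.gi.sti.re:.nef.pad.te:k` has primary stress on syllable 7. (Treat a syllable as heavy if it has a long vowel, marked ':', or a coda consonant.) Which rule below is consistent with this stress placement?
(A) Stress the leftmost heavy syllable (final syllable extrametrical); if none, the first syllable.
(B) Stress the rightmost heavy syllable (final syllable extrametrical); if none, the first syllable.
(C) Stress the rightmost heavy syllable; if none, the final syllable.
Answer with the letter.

C

Rule A → syllable 4 (observed: 7).
Rule B → syllable 6 (observed: 7).
Rule C → syllable 7 ✓.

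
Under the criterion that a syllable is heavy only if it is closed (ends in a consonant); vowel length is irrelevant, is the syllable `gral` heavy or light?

heavy

`gral`: short vowel, closed (coda /l/). Closed (coda /l/) → heavy.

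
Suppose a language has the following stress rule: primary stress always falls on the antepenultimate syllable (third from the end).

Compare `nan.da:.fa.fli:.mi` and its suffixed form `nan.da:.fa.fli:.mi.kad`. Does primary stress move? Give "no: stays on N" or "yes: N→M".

yes: 3→4

Base `nan.da:.fa.fli:.mi` (5 syllables):
  The word has 5 syllables; the antepenultimate syllable (third from the end) is syllable 3 (fa).
  → primary stress on syllable 3.
Suffixed `nan.da:.fa.fli:.mi.kad` (6 syllables):
  The word has 6 syllables; the antepenultimate syllable (third from the end) is syllable 4 (fli:).
  → primary stress on syllable 4.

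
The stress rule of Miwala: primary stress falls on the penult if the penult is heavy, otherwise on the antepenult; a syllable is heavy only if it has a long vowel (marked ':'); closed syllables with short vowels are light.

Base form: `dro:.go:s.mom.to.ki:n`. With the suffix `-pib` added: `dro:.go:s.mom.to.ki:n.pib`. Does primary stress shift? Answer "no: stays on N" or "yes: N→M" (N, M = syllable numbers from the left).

yes: 3→5

Base `dro:.go:s.mom.to.ki:n` (5 syllables):
  Weights: 3 mom L, 4 to L, 5 ki:n H.
  The penult (syllable 4, to) is light, so stress falls on the antepenult (syllable 3, mom).
  → primary stress on syllable 3.
Suffixed `dro:.go:s.mom.to.ki:n.pib` (6 syllables):
  Weights: 4 to L, 5 ki:n H, 6 pib L.
  The penult (syllable 5, ki:n) is heavy, so it takes stress.
  → primary stress on syllable 5.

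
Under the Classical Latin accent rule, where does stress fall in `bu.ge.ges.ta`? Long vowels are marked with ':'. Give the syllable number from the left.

Classical Latin: stress the penult if heavy (long vowel or closed), else the antepenult.
Weights: 2 ge L, 3 ges H, 4 ta L.
The penult (syllable 3, ges) is heavy, so it takes stress.
Stress on syllable 3: bu.ge.ˈges.ta.

3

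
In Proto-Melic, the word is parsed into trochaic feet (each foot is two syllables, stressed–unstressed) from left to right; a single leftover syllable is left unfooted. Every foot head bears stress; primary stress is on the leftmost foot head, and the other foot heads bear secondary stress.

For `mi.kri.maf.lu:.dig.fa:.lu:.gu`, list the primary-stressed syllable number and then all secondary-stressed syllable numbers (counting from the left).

primary 1, secondary 3, 5, 7

Parse left to right into trochaic (ˈσσ) feet: (ˈmi.kri) (ˈmaf.lu:) (ˈdig.fa:) (ˈlu:.gu).
Foot heads (stressed positions): 1, 3, 5, 7.
End Rule Leftmost: primary stress on the leftmost head = syllable 1.
Secondary stress on 3, 5, 7: ˈmi.kri.ˌmaf.lu:.ˌdig.fa:.ˌlu:.gu.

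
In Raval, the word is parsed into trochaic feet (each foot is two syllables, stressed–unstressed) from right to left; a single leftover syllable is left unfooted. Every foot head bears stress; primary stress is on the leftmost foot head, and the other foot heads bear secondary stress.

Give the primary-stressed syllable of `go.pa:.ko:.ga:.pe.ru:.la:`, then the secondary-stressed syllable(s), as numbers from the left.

primary 2, secondary 4, 6

Parse right to left into trochaic (ˈσσ) feet: go (ˈpa:.ko:) (ˈga:.pe) (ˈru:.la:). Syllable 1 is left unfooted.
Foot heads (stressed positions): 2, 4, 6.
End Rule Leftmost: primary stress on the leftmost head = syllable 2.
Secondary stress on 4, 6: go.ˈpa:.ko:.ˌga:.pe.ˌru:.la:.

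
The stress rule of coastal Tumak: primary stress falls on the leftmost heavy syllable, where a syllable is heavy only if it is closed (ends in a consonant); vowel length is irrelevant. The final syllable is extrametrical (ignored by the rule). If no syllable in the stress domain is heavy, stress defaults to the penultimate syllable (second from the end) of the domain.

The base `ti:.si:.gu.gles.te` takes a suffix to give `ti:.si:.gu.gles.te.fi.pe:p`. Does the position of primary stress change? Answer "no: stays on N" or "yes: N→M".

Base `ti:.si:.gu.gles.te` (5 syllables):
  The final syllable (5, te) is extrametrical; the stress domain is syllables 1–4.
  Weights: 1 ti: L, 2 si: L, 3 gu L, 4 gles H.
  Heavy syllables in the domain: 4. The leftmost is syllable 4 (gles).
  → primary stress on syllable 4.
Suffixed `ti:.si:.gu.gles.te.fi.pe:p` (7 syllables):
  The final syllable (7, pe:p) is extrametrical; the stress domain is syllables 1–6.
  Weights: 1 ti: L, 2 si: L, 3 gu L, 4 gles H, 5 te L, 6 fi L.
  Heavy syllables in the domain: 4. The leftmost is syllable 4 (gles).
  → primary stress on syllable 4.

no: stays on 4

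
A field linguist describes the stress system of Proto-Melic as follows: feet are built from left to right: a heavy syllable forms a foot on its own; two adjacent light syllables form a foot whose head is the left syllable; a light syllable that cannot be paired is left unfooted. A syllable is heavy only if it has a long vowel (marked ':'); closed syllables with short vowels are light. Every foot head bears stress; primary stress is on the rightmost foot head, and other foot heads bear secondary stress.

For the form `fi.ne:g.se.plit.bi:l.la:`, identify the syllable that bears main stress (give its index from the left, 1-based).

Weights: 1 fi L, 2 ne:g H, 3 se L, 4 plit L, 5 bi:l H, 6 la: H.
Parse left to right (heavy = foot alone; LL = one foot; stranded L unfooted): fi (ˈne:g) (ˈse.plit) (ˈbi:l) (ˈla:).
Foot heads: 2, 3, 5, 6.
Primary stress on the rightmost head = syllable 6.
Primary stress: syllable 6 → fi.ne:g.se.plit.bi:l.ˈla:.

6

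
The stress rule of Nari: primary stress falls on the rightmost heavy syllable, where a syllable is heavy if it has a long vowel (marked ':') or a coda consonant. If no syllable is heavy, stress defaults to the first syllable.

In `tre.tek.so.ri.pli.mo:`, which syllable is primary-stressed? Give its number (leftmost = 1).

Weights: 1 tre L, 2 tek H, 3 so L, 4 ri L, 5 pli L, 6 mo: H.
Heavy syllables in the domain: 2, 6. The rightmost is syllable 6 (mo:).
Primary stress: syllable 6 → tre.tek.so.ri.pli.ˈmo:.

6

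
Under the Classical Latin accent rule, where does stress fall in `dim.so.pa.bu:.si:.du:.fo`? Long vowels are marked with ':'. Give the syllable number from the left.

6

Classical Latin: stress the penult if heavy (long vowel or closed), else the antepenult.
Weights: 5 si: H, 6 du: H, 7 fo L.
The penult (syllable 6, du:) is heavy, so it takes stress.
Stress on syllable 6: dim.so.pa.bu:.si:.ˈdu:.fo.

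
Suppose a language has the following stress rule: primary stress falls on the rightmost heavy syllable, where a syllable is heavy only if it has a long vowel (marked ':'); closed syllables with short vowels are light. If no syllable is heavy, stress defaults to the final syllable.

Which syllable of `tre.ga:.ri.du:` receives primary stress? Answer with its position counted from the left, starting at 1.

4

Weights: 1 tre L, 2 ga: H, 3 ri L, 4 du: H.
Heavy syllables in the domain: 2, 4. The rightmost is syllable 4 (du:).
Primary stress: syllable 4 → tre.ga:.ri.ˈdu:.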